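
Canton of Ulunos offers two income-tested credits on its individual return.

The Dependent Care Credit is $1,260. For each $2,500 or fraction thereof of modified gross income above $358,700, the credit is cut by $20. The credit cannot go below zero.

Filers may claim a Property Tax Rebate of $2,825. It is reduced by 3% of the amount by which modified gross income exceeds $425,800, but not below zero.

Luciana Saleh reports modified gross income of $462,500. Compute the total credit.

$2,144

Dependent Care Credit: income exceeds $358,700 by $103,800, which is 42 full-or-partial $2,500 increments; reduction = 42 × $20 = $840, leaving $420.
Property Tax Rebate: 3% of the $36,700 excess over $425,800 is $1,101; credit = $2,825 − $1,101 = $1,724.
Total: $420 + $1,724 = $2,144.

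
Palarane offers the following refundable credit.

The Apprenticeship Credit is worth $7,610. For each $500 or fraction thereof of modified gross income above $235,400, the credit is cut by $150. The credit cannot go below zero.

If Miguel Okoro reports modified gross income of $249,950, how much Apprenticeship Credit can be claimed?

Apprenticeship Credit: income exceeds $235,400 by $14,550, which is 30 full-or-partial $500 increments; reduction = 30 × $150 = $4,500, leaving $3,110.

$3,110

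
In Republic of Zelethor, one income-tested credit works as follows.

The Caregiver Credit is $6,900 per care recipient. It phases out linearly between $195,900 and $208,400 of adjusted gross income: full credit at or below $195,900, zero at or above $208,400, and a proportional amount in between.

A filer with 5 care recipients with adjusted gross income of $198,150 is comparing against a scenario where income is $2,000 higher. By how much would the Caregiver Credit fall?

At $198,150 — base = 5 × $6,900 = $34,500. $198,150 is $2,250 into a $12,500 phase-out range, leaving 10,250/12,500 of the credit: $34,500 × 10,250/12,500 = $28,290.
At $200,150 — base = 5 × $6,900 = $34,500. $200,150 is $4,250 into a $12,500 phase-out range, leaving 8,250/12,500 of the credit: $34,500 × 8,250/12,500 = $22,770.
Lost: $28,290 − $22,770 = $5,520.

$5,520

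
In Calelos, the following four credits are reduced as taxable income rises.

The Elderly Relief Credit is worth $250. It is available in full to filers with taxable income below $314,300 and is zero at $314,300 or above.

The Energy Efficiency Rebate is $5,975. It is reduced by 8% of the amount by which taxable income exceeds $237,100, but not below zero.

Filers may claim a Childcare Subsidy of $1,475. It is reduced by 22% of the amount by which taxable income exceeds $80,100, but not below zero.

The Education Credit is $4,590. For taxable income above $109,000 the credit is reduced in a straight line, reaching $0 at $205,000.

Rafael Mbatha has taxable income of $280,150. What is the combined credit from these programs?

$2,781

Elderly Relief Credit: $280,150 is below the $314,300 cutoff, so the full $250 applies.
Energy Efficiency Rebate: 8% of the $43,050 excess over $237,100 is $3,444; credit = $5,975 − $3,444 = $2,531.
Childcare Subsidy: 22% of the $200,050 excess over $80,100 is $44,011 ≥ base, so the credit is $0.
Education Credit: $280,150 is at or above $205,000, so the credit is $0.
Total: $250 + $2,531 + $0 + $0 = $2,781.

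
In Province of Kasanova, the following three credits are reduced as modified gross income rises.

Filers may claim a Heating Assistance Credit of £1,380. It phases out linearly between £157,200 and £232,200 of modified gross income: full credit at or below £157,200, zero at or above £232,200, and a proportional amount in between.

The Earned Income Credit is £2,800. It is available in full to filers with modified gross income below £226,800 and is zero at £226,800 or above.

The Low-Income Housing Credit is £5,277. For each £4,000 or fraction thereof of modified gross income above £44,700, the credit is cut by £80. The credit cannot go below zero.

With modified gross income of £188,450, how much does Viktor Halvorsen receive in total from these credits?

Heating Assistance Credit: £188,450 is £31,250 into a £75,000 phase-out range, leaving 43,750/75,000 of the credit: £1,380 × 43,750/75,000 = £805.
Earned Income Credit: £188,450 is below the £226,800 cutoff, so the full £2,800 applies.
Low-Income Housing Credit: income exceeds £44,700 by £143,750, which is 36 full-or-partial £4,000 increments; reduction = 36 × £80 = £2,880, leaving £2,397.
Total: £805 + £2,800 + £2,397 = £6,002.

£6,002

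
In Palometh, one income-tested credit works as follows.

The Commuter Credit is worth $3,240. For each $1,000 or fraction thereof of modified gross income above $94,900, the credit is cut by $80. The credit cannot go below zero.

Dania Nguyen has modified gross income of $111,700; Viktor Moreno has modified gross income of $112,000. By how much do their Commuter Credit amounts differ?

Dania ($111,700): Commuter Credit: income exceeds $94,900 by $16,800, which is 17 full-or-partial $1,000 increments; reduction = 17 × $80 = $1,360, leaving $1,880.
Viktor ($112,000): Commuter Credit: income exceeds $94,900 by $17,100, which is 18 full-or-partial $1,000 increments; reduction = 18 × $80 = $1,440, leaving $1,800.
Difference: |$1,880 − $1,800| = $80.

$80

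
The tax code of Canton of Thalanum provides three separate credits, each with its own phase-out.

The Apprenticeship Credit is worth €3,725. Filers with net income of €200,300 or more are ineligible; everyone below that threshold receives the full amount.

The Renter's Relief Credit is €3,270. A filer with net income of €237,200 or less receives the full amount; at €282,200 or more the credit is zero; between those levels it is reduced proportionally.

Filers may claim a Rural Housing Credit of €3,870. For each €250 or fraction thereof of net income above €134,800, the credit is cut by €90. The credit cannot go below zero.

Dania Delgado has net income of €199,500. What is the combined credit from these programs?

€6,995

Apprenticeship Credit: €199,500 is below the €200,300 cutoff, so the full €3,725 applies.
Renter's Relief Credit: €199,500 is at or below the €237,200 threshold, so the full €3,270 applies.
Rural Housing Credit: income exceeds €134,800 by €64,700 → 259 increments × €90 = €23,310 ≥ base, so the credit is €0.
Total: €3,725 + €3,270 + €0 = €6,995.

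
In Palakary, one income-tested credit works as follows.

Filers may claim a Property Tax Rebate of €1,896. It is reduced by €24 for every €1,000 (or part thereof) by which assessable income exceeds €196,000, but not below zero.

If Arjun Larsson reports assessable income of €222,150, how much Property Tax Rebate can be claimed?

€1,248

Property Tax Rebate: income exceeds €196,000 by €26,150, which is 27 full-or-partial €1,000 increments; reduction = 27 × €24 = €648, leaving €1,248.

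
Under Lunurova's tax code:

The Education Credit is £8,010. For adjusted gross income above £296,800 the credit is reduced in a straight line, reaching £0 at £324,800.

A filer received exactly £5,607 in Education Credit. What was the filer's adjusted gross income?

£5,607 is 5,607/8,010 of the full £8,010, so 2,403/8,010 of the £28,000 range has been used: income = £296,800 + £28,000 × 2,403/8,010 = £305,200.

£305,200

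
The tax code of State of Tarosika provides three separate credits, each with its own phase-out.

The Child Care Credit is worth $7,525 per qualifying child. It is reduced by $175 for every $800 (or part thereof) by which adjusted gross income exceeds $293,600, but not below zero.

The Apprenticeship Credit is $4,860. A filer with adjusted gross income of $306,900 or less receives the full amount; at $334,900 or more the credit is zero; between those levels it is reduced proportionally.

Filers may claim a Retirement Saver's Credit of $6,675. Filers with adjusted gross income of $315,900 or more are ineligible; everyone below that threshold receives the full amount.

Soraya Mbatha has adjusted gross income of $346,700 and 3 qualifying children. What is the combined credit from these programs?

$10,850

Child Care Credit: base = 3 × $7,525 = $22,575. income exceeds $293,600 by $53,100, which is 67 full-or-partial $800 increments; reduction = 67 × $175 = $11,725, leaving $10,850.
Apprenticeship Credit: $346,700 is at or above $334,900, so the credit is $0.
Retirement Saver's Credit: $346,700 meets or exceeds the $315,900 cutoff, so the credit is $0.
Total: $10,850 + $0 + $0 = $10,850.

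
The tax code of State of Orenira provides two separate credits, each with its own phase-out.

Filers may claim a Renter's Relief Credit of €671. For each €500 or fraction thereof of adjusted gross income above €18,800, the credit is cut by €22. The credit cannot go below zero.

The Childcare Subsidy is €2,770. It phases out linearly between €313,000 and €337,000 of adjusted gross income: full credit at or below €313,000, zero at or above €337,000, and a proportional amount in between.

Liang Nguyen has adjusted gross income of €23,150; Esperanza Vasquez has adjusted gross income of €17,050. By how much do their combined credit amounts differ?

€198

Liang (€23,150): Renter's Relief Credit: income exceeds €18,800 by €4,350, which is 9 full-or-partial €500 increments; reduction = 9 × €22 = €198, leaving €473. Childcare Subsidy: €23,150 is at or below the €313,000 threshold, so the full €2,770 applies. total €473 + €2,770 = €3,243
Esperanza (€17,050): Renter's Relief Credit: €17,050 is at or below the €18,800 threshold, so the full €671 applies. Childcare Subsidy: €17,050 is at or below the €313,000 threshold, so the full €2,770 applies. total €671 + €2,770 = €3,441
Difference: |€3,243 − €3,441| = €198.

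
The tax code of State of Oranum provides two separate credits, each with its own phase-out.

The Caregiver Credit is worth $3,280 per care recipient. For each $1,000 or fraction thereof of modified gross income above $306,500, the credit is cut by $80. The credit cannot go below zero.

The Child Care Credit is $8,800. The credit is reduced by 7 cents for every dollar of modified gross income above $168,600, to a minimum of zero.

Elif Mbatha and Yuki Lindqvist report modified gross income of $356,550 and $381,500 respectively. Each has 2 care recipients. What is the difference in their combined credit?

$1,920

Elif ($356,550): Caregiver Credit: base = 2 × $3,280 = $6,560. income exceeds $306,500 by $50,050, which is 51 full-or-partial $1,000 increments; reduction = 51 × $80 = $4,080, leaving $2,480. Child Care Credit: 7% of the $187,950 excess over $168,600 is $13,156.50 ≥ base, so the credit is $0. total $2,480 + $0 = $2,480
Yuki ($381,500): Caregiver Credit: base = 2 × $3,280 = $6,560. income exceeds $306,500 by $75,000, which is 75 full-or-partial $1,000 increments; reduction = 75 × $80 = $6,000, leaving $560. Child Care Credit: 7% of the $212,900 excess over $168,600 is $14,903 ≥ base, so the credit is $0. total $560 + $0 = $560
Difference: |$2,480 − $560| = $1,920.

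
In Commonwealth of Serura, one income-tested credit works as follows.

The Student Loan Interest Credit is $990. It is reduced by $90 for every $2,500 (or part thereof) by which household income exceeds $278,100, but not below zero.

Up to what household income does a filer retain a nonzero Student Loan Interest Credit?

After 10 increments the reduction is 10 × $90 = $900, leaving $90; one more increment wipes it out. Increment 10 ends at excess 10 × $2,500 = $25,000, so the highest qualifying income is $278,100 + $25,000 = $303,100.

$303,100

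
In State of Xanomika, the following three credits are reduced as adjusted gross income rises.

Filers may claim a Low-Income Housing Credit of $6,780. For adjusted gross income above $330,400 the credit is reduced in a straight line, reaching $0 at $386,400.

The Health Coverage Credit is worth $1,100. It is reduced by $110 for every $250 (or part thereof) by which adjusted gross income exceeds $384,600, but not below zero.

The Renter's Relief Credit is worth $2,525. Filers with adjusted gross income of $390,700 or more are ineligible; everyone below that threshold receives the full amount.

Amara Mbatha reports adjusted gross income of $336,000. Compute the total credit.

$9,727

Low-Income Housing Credit: $336,000 is $5,600 into a $56,000 phase-out range, leaving 50,400/56,000 of the credit: $6,780 × 50,400/56,000 = $6,102.
Health Coverage Credit: $336,000 is at or below the $384,600 threshold, so the full $1,100 applies.
Renter's Relief Credit: $336,000 is below the $390,700 cutoff, so the full $2,525 applies.
Total: $6,102 + $1,100 + $2,525 = $9,727.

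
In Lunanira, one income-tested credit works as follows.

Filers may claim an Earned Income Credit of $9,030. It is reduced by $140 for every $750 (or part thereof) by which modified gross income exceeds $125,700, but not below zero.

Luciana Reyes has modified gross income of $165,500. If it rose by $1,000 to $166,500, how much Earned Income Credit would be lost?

At $165,500 — income exceeds $125,700 by $39,800, which is 54 full-or-partial $750 increments; reduction = 54 × $140 = $7,560, leaving $1,470.
At $166,500 — income exceeds $125,700 by $40,800, which is 55 full-or-partial $750 increments; reduction = 55 × $140 = $7,700, leaving $1,330.
Lost: $1,470 − $1,330 = $140.

$140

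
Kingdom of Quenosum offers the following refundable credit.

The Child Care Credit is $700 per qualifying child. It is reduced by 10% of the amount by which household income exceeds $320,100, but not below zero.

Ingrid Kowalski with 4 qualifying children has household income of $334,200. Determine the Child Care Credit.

Child Care Credit: base = 4 × $700 = $2,800. 10% of the $14,100 excess over $320,100 is $1,410; credit = $2,800 − $1,410 = $1,390.

$1,390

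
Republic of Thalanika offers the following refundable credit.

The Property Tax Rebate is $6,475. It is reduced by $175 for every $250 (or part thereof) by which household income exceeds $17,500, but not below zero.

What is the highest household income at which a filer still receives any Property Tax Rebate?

After 36 increments the reduction is 36 × $175 = $6,300, leaving $175; one more increment wipes it out. Increment 36 ends at excess 36 × $250 = $9,000, so the highest qualifying income is $17,500 + $9,000 = $26,500.

$26,500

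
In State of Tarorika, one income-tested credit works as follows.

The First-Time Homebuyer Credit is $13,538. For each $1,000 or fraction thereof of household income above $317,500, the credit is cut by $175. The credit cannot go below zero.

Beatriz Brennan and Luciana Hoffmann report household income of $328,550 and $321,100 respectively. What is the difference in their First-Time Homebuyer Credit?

Beatriz ($328,550): First-Time Homebuyer Credit: income exceeds $317,500 by $11,050, which is 12 full-or-partial $1,000 increments; reduction = 12 × $175 = $2,100, leaving $11,438.
Luciana ($321,100): First-Time Homebuyer Credit: income exceeds $317,500 by $3,600, which is 4 full-or-partial $1,000 increments; reduction = 4 × $175 = $700, leaving $12,838.
Difference: |$11,438 − $12,838| = $1,400.

$1,400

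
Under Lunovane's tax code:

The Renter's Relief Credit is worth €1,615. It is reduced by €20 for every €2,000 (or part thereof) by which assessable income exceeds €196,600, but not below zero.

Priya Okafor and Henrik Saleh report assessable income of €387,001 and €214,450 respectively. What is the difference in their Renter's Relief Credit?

€1,435

Priya (€387,001): Renter's Relief Credit: income exceeds €196,600 by €190,401 → 96 increments × €20 = €1,920 ≥ base, so the credit is €0.
Henrik (€214,450): Renter's Relief Credit: income exceeds €196,600 by €17,850, which is 9 full-or-partial €2,000 increments; reduction = 9 × €20 = €180, leaving €1,435.
Difference: |€0 − €1,435| = €1,435.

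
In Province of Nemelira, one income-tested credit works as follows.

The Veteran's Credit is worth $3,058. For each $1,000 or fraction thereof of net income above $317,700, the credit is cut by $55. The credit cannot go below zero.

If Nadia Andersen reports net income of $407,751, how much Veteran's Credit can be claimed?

Veteran's Credit: income exceeds $317,700 by $90,051 → 91 increments × $55 = $5,005 ≥ base, so the credit is $0.

$0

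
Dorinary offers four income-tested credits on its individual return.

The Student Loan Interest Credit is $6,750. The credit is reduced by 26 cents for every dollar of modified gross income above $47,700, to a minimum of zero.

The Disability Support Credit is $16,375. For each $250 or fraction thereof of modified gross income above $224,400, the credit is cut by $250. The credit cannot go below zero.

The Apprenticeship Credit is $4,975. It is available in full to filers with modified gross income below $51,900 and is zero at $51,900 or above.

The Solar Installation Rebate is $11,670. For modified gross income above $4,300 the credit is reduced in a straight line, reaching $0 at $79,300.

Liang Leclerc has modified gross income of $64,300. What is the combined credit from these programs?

$21,143

Student Loan Interest Credit: 26% of the $16,600 excess over $47,700 is $4,316; credit = $6,750 − $4,316 = $2,434.
Disability Support Credit: $64,300 is at or below the $224,400 threshold, so the full $16,375 applies.
Apprenticeship Credit: $64,300 meets or exceeds the $51,900 cutoff, so the credit is $0.
Solar Installation Rebate: $64,300 is $60,000 into a $75,000 phase-out range, leaving 15,000/75,000 of the credit: $11,670 × 15,000/75,000 = $2,334.
Total: $2,434 + $16,375 + $0 + $2,334 = $21,143.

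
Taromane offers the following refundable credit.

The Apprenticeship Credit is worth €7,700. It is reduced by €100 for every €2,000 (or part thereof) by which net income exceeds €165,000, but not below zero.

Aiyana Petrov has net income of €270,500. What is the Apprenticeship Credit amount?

€2,400

Apprenticeship Credit: income exceeds €165,000 by €105,500, which is 53 full-or-partial €2,000 increments; reduction = 53 × €100 = €5,300, leaving €2,400.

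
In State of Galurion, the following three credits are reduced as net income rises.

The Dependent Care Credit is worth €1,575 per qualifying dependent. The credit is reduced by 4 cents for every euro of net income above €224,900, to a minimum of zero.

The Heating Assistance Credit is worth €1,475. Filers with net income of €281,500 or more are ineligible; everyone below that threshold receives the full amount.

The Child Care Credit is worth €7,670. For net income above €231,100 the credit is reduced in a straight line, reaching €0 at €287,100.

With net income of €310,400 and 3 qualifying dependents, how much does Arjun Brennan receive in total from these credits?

€1,305

Dependent Care Credit: base = 3 × €1,575 = €4,725. 4% of the €85,500 excess over €224,900 is €3,420; credit = €4,725 − €3,420 = €1,305.
Heating Assistance Credit: €310,400 meets or exceeds the €281,500 cutoff, so the credit is €0.
Child Care Credit: €310,400 is at or above €287,100, so the credit is €0.
Total: €1,305 + €0 + €0 = €1,305.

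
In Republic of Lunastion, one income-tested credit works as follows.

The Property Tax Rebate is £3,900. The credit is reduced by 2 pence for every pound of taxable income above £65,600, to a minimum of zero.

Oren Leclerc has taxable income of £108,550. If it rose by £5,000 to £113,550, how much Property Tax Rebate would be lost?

At £108,550 — 2% of the £42,950 excess over £65,600 is £859; credit = £3,900 − £859 = £3,041.
At £113,550 — 2% of the £47,950 excess over £65,600 is £959; credit = £3,900 − £959 = £2,941.
Lost: £3,041 − £2,941 = £100.

£100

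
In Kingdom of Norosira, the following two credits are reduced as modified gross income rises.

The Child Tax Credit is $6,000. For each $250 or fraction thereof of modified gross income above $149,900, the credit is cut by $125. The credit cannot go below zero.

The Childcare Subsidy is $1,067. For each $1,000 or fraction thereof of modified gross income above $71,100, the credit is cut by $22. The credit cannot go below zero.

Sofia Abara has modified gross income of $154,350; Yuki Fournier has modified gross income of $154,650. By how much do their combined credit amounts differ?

Sofia ($154,350): Child Tax Credit: income exceeds $149,900 by $4,450, which is 18 full-or-partial $250 increments; reduction = 18 × $125 = $2,250, leaving $3,750. Childcare Subsidy: income exceeds $71,100 by $83,250 → 84 increments × $22 = $1,848 ≥ base, so the credit is $0. total $3,750 + $0 = $3,750
Yuki ($154,650): Child Tax Credit: income exceeds $149,900 by $4,750, which is 19 full-or-partial $250 increments; reduction = 19 × $125 = $2,375, leaving $3,625. Childcare Subsidy: income exceeds $71,100 by $83,550 → 84 increments × $22 = $1,848 ≥ base, so the credit is $0. total $3,625 + $0 = $3,625
Difference: |$3,750 − $3,625| = $125.

$125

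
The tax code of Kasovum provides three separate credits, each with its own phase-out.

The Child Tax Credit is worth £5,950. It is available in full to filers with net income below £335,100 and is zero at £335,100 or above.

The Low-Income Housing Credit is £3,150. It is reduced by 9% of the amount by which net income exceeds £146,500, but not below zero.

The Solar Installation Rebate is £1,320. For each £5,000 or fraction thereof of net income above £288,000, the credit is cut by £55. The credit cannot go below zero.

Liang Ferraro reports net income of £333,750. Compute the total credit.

£6,720

Child Tax Credit: £333,750 is below the £335,100 cutoff, so the full £5,950 applies.
Low-Income Housing Credit: 9% of the £187,250 excess over £146,500 is £16,852.50 ≥ base, so the credit is £0.
Solar Installation Rebate: income exceeds £288,000 by £45,750, which is 10 full-or-partial £5,000 increments; reduction = 10 × £55 = £550, leaving £770.
Total: £5,950 + £0 + £770 = £6,720.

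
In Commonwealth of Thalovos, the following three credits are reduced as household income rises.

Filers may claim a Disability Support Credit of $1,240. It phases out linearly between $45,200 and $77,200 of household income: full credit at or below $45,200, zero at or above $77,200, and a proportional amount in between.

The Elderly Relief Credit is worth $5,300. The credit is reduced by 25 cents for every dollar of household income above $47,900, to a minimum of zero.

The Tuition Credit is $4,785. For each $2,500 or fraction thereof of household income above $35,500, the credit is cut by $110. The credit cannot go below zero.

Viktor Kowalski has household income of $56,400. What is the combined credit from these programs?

$7,776

Disability Support Credit: $56,400 is $11,200 into a $32,000 phase-out range, leaving 20,800/32,000 of the credit: $1,240 × 20,800/32,000 = $806.
Elderly Relief Credit: 25% of the $8,500 excess over $47,900 is $2,125; credit = $5,300 − $2,125 = $3,175.
Tuition Credit: income exceeds $35,500 by $20,900, which is 9 full-or-partial $2,500 increments; reduction = 9 × $110 = $990, leaving $3,795.
Total: $806 + $3,175 + $3,795 = $7,776.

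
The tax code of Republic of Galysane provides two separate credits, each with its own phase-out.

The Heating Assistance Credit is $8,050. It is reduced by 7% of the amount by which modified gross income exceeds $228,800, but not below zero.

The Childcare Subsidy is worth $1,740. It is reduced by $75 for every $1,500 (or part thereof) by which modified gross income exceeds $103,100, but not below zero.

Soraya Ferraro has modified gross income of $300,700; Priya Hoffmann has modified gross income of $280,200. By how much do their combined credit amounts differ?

Soraya ($300,700): Heating Assistance Credit: 7% of the $71,900 excess over $228,800 is $5,033; credit = $8,050 − $5,033 = $3,017. Childcare Subsidy: income exceeds $103,100 by $197,600 → 132 increments × $75 = $9,900 ≥ base, so the credit is $0. total $3,017 + $0 = $3,017
Priya ($280,200): Heating Assistance Credit: 7% of the $51,400 excess over $228,800 is $3,598; credit = $8,050 − $3,598 = $4,452. Childcare Subsidy: income exceeds $103,100 by $177,100 → 119 increments × $75 = $8,925 ≥ base, so the credit is $0. total $4,452 + $0 = $4,452
Difference: |$3,017 − $4,452| = $1,435.

$1,435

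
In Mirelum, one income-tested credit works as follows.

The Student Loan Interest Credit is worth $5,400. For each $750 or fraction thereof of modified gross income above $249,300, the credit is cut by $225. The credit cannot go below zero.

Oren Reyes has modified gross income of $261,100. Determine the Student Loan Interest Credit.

Student Loan Interest Credit: income exceeds $249,300 by $11,800, which is 16 full-or-partial $750 increments; reduction = 16 × $225 = $3,600, leaving $1,800.

$1,800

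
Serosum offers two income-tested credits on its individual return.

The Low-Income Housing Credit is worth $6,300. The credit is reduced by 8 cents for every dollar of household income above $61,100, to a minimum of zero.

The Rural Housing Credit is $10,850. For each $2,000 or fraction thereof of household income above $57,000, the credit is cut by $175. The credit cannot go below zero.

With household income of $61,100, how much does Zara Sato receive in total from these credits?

Low-Income Housing Credit: $61,100 is at or below the $61,100 threshold, so the full $6,300 applies.
Rural Housing Credit: income exceeds $57,000 by $4,100, which is 3 full-or-partial $2,000 increments; reduction = 3 × $175 = $525, leaving $10,325.
Total: $6,300 + $10,325 = $16,625.

$16,625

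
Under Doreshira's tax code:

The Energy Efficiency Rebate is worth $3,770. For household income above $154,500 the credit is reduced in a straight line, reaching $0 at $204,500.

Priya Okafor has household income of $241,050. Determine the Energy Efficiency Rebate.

Energy Efficiency Rebate: $241,050 is at or above $204,500, so the credit is $0.

$0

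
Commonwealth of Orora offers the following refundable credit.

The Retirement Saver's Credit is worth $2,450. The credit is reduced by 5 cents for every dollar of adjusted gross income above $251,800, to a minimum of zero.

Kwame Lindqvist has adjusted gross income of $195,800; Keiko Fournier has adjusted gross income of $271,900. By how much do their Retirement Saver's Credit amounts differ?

Kwame ($195,800): Retirement Saver's Credit: $195,800 is at or below the $251,800 threshold, so the full $2,450 applies.
Keiko ($271,900): Retirement Saver's Credit: 5% of the $20,100 excess over $251,800 is $1,005; credit = $2,450 − $1,005 = $1,445.
Difference: |$2,450 − $1,445| = $1,005.

$1,005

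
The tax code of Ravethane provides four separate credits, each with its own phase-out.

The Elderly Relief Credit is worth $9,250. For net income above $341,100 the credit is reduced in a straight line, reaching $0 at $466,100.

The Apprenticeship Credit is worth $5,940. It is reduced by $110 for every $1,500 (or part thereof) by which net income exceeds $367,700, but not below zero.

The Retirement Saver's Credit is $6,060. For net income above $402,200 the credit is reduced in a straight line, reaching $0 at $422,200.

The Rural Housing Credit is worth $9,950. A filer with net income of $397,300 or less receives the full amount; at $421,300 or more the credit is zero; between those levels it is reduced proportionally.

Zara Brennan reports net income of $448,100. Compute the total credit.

Elderly Relief Credit: $448,100 is $107,000 into a $125,000 phase-out range, leaving 18,000/125,000 of the credit: $9,250 × 18,000/125,000 = $1,332.
Apprenticeship Credit: income exceeds $367,700 by $80,400 → 54 increments × $110 = $5,940 ≥ base, so the credit is $0.
Retirement Saver's Credit: $448,100 is at or above $422,200, so the credit is $0.
Rural Housing Credit: $448,100 is at or above $421,300, so the credit is $0.
Total: $1,332 + $0 + $0 + $0 = $1,332.

$1,332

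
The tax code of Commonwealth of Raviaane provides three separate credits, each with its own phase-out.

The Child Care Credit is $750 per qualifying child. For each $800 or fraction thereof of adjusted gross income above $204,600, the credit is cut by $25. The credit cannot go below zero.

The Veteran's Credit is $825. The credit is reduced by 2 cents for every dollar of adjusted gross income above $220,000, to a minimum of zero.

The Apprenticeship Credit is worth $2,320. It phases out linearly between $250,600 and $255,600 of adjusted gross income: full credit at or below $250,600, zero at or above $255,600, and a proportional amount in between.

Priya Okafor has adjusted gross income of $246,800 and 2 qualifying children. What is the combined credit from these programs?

Child Care Credit: base = 2 × $750 = $1,500. income exceeds $204,600 by $42,200, which is 53 full-or-partial $800 increments; reduction = 53 × $25 = $1,325, leaving $175.
Veteran's Credit: 2% of the $26,800 excess over $220,000 is $536; credit = $825 − $536 = $289.
Apprenticeship Credit: $246,800 is at or below the $250,600 threshold, so the full $2,320 applies.
Total: $175 + $289 + $2,320 = $2,784.

$2,784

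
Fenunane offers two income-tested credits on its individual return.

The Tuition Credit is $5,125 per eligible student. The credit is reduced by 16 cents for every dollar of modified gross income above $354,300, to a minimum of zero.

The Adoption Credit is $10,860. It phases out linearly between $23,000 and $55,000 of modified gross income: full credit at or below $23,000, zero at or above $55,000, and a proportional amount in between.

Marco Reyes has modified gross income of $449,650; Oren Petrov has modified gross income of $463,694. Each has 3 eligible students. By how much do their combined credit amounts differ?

Marco ($449,650): Tuition Credit: base = 3 × $5,125 = $15,375. 16% of the $95,350 excess over $354,300 is $15,256; credit = $15,375 − $15,256 = $119. Adoption Credit: $449,650 is at or above $55,000, so the credit is $0. total $119 + $0 = $119
Oren ($463,694): Tuition Credit: base = 3 × $5,125 = $15,375. 16% of the $109,394 excess over $354,300 is $17,503.04 ≥ base, so the credit is $0. Adoption Credit: $463,694 is at or above $55,000, so the credit is $0. total $0 + $0 = $0
Difference: |$119 − $0| = $119.

$119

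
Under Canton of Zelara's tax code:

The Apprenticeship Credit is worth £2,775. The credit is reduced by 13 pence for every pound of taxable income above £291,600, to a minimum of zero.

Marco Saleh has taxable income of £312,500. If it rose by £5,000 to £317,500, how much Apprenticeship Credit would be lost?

At £312,500 — 13% of the £20,900 excess over £291,600 is £2,717; credit = £2,775 − £2,717 = £58.
At £317,500 — 13% of the £25,900 excess over £291,600 is £3,367 ≥ base, so the credit is £0.
Lost: £58 − £0 = £58.

£58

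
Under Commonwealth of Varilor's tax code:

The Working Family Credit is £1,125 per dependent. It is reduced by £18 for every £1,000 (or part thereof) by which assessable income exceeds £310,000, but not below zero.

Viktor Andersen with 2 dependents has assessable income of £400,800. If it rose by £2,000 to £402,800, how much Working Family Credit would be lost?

At £400,800 — base = 2 × £1,125 = £2,250. income exceeds £310,000 by £90,800, which is 91 full-or-partial £1,000 increments; reduction = 91 × £18 = £1,638, leaving £612.
At £402,800 — base = 2 × £1,125 = £2,250. income exceeds £310,000 by £92,800, which is 93 full-or-partial £1,000 increments; reduction = 93 × £18 = £1,674, leaving £576.
Lost: £612 − £576 = £36.

£36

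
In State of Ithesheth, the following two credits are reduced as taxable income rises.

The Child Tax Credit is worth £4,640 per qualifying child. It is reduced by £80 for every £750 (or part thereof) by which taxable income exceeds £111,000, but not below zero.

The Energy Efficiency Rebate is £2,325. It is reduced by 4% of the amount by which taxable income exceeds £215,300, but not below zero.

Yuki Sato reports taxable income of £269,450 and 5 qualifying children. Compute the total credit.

£6,399

Child Tax Credit: base = 5 × £4,640 = £23,200. income exceeds £111,000 by £158,450, which is 212 full-or-partial £750 increments; reduction = 212 × £80 = £16,960, leaving £6,240.
Energy Efficiency Rebate: 4% of the £54,150 excess over £215,300 is £2,166; credit = £2,325 − £2,166 = £159.
Total: £6,240 + £159 = £6,399.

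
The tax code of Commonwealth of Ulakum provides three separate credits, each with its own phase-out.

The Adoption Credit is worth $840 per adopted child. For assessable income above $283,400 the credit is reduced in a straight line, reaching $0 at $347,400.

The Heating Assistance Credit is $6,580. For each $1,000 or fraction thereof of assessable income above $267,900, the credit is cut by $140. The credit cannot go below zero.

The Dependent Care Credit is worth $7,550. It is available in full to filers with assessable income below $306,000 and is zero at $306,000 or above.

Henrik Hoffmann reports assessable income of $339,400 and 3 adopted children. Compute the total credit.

Adoption Credit: base = 3 × $840 = $2,520. $339,400 is $56,000 into a $64,000 phase-out range, leaving 8,000/64,000 of the credit: $2,520 × 8,000/64,000 = $315.
Heating Assistance Credit: income exceeds $267,900 by $71,500 → 72 increments × $140 = $10,080 ≥ base, so the credit is $0.
Dependent Care Credit: $339,400 meets or exceeds the $306,000 cutoff, so the credit is $0.
Total: $315 + $0 + $0 = $315.

$315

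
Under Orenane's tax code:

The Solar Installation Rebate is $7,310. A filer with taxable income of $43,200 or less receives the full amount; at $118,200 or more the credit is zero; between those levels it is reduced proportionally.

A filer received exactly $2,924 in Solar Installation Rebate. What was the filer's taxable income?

$88,200

$2,924 is 2,924/7,310 of the full $7,310, so 4,386/7,310 of the $75,000 range has been used: income = $43,200 + $75,000 × 4,386/7,310 = $88,200.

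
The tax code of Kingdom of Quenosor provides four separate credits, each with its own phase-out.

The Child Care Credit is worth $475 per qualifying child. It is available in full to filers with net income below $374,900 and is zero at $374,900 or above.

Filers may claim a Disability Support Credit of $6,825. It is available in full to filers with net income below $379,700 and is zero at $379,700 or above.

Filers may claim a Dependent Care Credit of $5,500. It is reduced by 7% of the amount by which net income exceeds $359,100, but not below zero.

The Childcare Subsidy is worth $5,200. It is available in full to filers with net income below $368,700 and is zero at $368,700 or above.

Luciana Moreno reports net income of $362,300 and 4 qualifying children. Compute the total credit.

$19,201

Child Care Credit: base = 4 × $475 = $1,900. $362,300 is below the $374,900 cutoff, so the full $1,900 applies.
Disability Support Credit: $362,300 is below the $379,700 cutoff, so the full $6,825 applies.
Dependent Care Credit: 7% of the $3,200 excess over $359,100 is $224; credit = $5,500 − $224 = $5,276.
Childcare Subsidy: $362,300 is below the $368,700 cutoff, so the full $5,200 applies.
Total: $1,900 + $6,825 + $5,276 + $5,200 = $19,201.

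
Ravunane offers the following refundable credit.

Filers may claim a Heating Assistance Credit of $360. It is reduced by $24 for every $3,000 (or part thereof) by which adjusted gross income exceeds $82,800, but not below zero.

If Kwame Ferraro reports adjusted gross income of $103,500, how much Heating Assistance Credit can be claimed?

$192

Heating Assistance Credit: income exceeds $82,800 by $20,700, which is 7 full-or-partial $3,000 increments; reduction = 7 × $24 = $168, leaving $192.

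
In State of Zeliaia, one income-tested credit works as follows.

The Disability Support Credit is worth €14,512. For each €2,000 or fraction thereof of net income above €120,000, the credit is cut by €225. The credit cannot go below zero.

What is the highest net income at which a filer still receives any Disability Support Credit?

€248,000

After 64 increments the reduction is 64 × €225 = €14,400, leaving €112; one more increment wipes it out. Increment 64 ends at excess 64 × €2,000 = €128,000, so the highest qualifying income is €120,000 + €128,000 = €248,000.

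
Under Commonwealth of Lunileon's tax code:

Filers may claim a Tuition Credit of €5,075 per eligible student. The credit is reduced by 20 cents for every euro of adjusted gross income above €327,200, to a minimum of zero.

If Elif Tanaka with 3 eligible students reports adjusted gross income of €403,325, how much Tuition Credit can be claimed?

Tuition Credit: base = 3 × €5,075 = €15,225. 20% of the €76,125 excess over €327,200 is €15,225 ≥ base, so the credit is €0.

€0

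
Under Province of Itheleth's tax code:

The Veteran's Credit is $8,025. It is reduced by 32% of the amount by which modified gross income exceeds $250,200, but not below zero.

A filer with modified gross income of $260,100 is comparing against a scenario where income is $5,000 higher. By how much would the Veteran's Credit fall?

$1,600

At $260,100 — 32% of the $9,900 excess over $250,200 is $3,168; credit = $8,025 − $3,168 = $4,857.
At $265,100 — 32% of the $14,900 excess over $250,200 is $4,768; credit = $8,025 − $4,768 = $3,257.
Lost: $4,857 − $3,257 = $1,600.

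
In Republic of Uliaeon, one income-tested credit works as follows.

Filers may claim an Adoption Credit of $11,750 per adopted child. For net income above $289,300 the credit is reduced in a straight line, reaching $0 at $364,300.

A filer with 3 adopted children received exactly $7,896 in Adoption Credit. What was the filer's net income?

Full credit = 3 × $11,750 = $35,250.
$7,896 is 7,896/35,250 of the full $35,250, so 27,354/35,250 of the $75,000 range has been used: income = $289,300 + $75,000 × 27,354/35,250 = $347,500.

$347,500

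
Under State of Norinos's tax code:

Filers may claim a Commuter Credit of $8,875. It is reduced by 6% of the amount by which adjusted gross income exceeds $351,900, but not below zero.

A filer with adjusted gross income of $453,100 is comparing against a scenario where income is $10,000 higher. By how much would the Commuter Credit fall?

At $453,100 — 6% of the $101,200 excess over $351,900 is $6,072; credit = $8,875 − $6,072 = $2,803.
At $463,100 — 6% of the $111,200 excess over $351,900 is $6,672; credit = $8,875 − $6,672 = $2,203.
Lost: $2,803 − $2,203 = $600.

$600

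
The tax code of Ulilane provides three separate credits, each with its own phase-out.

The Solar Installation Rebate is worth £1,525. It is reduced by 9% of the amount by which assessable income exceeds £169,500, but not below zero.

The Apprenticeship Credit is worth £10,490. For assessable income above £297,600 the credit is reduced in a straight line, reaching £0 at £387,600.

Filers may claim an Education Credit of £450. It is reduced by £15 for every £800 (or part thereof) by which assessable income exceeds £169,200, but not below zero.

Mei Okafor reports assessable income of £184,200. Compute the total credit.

Solar Installation Rebate: 9% of the £14,700 excess over £169,500 is £1,323; credit = £1,525 − £1,323 = £202.
Apprenticeship Credit: £184,200 is at or below the £297,600 threshold, so the full £10,490 applies.
Education Credit: income exceeds £169,200 by £15,000, which is 19 full-or-partial £800 increments; reduction = 19 × £15 = £285, leaving £165.
Total: £202 + £10,490 + £165 = £10,857.

£10,857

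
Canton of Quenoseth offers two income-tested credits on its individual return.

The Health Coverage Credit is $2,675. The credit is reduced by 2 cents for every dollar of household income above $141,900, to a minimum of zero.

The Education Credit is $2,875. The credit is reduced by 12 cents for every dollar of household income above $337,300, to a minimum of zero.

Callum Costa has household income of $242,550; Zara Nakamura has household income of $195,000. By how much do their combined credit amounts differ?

Callum ($242,550): Health Coverage Credit: 2% of the $100,650 excess over $141,900 is $2,013; credit = $2,675 − $2,013 = $662. Education Credit: $242,550 is at or below the $337,300 threshold, so the full $2,875 applies. total $662 + $2,875 = $3,537
Zara ($195,000): Health Coverage Credit: 2% of the $53,100 excess over $141,900 is $1,062; credit = $2,675 − $1,062 = $1,613. Education Credit: $195,000 is at or below the $337,300 threshold, so the full $2,875 applies. total $1,613 + $2,875 = $4,488
Difference: |$3,537 − $4,488| = $951.

$951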